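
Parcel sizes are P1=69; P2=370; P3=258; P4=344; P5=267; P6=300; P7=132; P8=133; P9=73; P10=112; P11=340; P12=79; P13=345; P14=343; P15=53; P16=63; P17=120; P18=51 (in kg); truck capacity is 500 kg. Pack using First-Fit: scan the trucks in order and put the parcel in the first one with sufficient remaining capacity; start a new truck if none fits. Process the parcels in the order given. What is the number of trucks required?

8

truck 1: place P1 (69 kg), 431 kg left
truck 1: place P2 (370 kg), 61 kg left
truck 2: place P3 (258 kg), 242 kg left
truck 3: place P4 (344 kg), 156 kg left
truck 4: place P5 (267 kg), 233 kg left
truck 5: place P6 (300 kg), 200 kg left
truck 2: place P7 (132 kg), 110 kg left
truck 3: place P8 (133 kg), 23 kg left
truck 2: place P9 (73 kg), 37 kg left
truck 4: place P10 (112 kg), 121 kg left
truck 6: place P11 (340 kg), 160 kg left
truck 4: place P12 (79 kg), 42 kg left
truck 7: place P13 (345 kg), 155 kg left
truck 8: place P14 (343 kg), 157 kg left
truck 1: place P15 (53 kg), 8 kg left
truck 5: place P16 (63 kg), 137 kg left
truck 5: place P17 (120 kg), 17 kg left
truck 6: place P18 (51 kg), 109 kg left
Final trucks: [69,370,53] [258,132,73] [344,133] [267,112,79] [300,63,120] [340,51] [345] [343].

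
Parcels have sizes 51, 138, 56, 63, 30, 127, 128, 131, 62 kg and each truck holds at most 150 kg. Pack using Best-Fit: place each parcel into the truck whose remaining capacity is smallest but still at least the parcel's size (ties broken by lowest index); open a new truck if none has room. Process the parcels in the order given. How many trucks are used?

6

Put 51 kg in truck 1; 99 kg remain.
Put 138 kg in truck 2; 12 kg remain.
Put 56 kg in truck 1; 43 kg remain.
Put 63 kg in truck 3; 87 kg remain.
Put 30 kg in truck 1; 13 kg remain.
Put 127 kg in truck 4; 23 kg remain.
Put 128 kg in truck 5; 22 kg remain.
Put 131 kg in truck 6; 19 kg remain.
Put 62 kg in truck 3; 25 kg remain.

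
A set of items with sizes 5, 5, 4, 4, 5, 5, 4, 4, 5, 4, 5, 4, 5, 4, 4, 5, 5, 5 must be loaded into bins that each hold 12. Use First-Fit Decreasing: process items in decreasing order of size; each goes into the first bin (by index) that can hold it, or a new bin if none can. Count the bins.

Sorted descending: 5, 5, 5, 5, 5, 5, 5, 5, 5, 5, 4, 4, 4, 4, 4, 4, 4, 4.
5 → bin 1 (remaining 7)
5 → bin 1 (remaining 2)
5 → bin 2 (remaining 7)
5 → bin 2 (remaining 2)
5 → bin 3 (remaining 7)
5 → bin 3 (remaining 2)
5 → bin 4 (remaining 7)
5 → bin 4 (remaining 2)
5 → bin 5 (remaining 7)
5 → bin 5 (remaining 2)
4 → bin 6 (remaining 8)
4 → bin 6 (remaining 4)
4 → bin 6 (remaining 0)
4 → bin 7 (remaining 8)
4 → bin 7 (remaining 4)
4 → bin 7 (remaining 0)
4 → bin 8 (remaining 8)
4 → bin 8 (remaining 4)
Final bins: [5,5] [5,5] [5,5] [5,5] [5,5] [4,4,4] [4,4,4] [4,4].

8 bins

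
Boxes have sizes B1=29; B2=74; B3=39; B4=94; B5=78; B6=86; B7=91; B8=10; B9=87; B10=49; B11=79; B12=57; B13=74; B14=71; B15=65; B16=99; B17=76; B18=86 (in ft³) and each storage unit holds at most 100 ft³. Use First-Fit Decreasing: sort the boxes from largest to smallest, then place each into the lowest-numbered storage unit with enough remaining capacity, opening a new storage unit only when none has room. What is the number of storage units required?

15

Sorted descending: 99, 94, 91, 87, 86, 86, 79, 78, 76, 74, 74, 71, 65, 57, 49, 39, 29, 10.
Put 99 ft³ in storage unit 1; 1 ft³ remain.
Put 94 ft³ in storage unit 2; 6 ft³ remain.
Put 91 ft³ in storage unit 3; 9 ft³ remain.
Put 87 ft³ in storage unit 4; 13 ft³ remain.
Put 86 ft³ in storage unit 5; 14 ft³ remain.
Put 86 ft³ in storage unit 6; 14 ft³ remain.
Put 79 ft³ in storage unit 7; 21 ft³ remain.
Put 78 ft³ in storage unit 8; 22 ft³ remain.
Put 76 ft³ in storage unit 9; 24 ft³ remain.
Put 74 ft³ in storage unit 10; 26 ft³ remain.
Put 74 ft³ in storage unit 11; 26 ft³ remain.
Put 71 ft³ in storage unit 12; 29 ft³ remain.
Put 65 ft³ in storage unit 13; 35 ft³ remain.
Put 57 ft³ in storage unit 14; 43 ft³ remain.
Put 49 ft³ in storage unit 15; 51 ft³ remain.
Put 39 ft³ in storage unit 14; 4 ft³ remain.
Put 29 ft³ in storage unit 12; 0 ft³ remain.
Put 10 ft³ in storage unit 4; 3 ft³ remain.
Final storage units: [99] [94] [91] [87,10] [86] [86] [79] [78] [76] [74] [74] [71,29] [65] [57,39] [49].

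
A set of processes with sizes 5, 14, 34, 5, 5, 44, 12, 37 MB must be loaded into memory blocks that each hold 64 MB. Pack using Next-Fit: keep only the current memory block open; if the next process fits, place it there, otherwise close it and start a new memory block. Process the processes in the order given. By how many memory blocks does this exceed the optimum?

Next-Fit: [5,14,34,5,5] [44,12] [37] → 3 memory blocks.
Total size 156 MB; any packing needs at least ⌈156/64⌉ = 3 memory blocks.
So 3 is already optimal.

0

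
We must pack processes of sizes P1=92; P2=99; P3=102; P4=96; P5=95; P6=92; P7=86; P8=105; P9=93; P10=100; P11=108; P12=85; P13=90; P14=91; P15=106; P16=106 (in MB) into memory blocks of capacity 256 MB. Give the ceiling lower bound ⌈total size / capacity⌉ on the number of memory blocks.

Total size = 92 + 99 + 102 + 96 + 95 + 92 + 86 + 105 + 93 + 100 + 108 + 85 + 90 + 91 + 106 + 106 = 1546 MB.
⌈1546 / 256⌉ = 7.

7 memory blocks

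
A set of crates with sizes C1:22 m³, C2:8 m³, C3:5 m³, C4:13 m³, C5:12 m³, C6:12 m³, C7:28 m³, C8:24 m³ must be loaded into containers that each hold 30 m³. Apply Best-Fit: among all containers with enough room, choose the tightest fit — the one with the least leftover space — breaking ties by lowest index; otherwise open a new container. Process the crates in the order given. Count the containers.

C1 (22 m³) → container 1 (remaining 8 m³)
C2 (8 m³) → container 1 (remaining 0 m³)
C3 (5 m³) → container 2 (remaining 25 m³)
C4 (13 m³) → container 2 (remaining 12 m³)
C5 (12 m³) → container 2 (remaining 0 m³)
C6 (12 m³) → container 3 (remaining 18 m³)
C7 (28 m³) → container 4 (remaining 2 m³)
C8 (24 m³) → container 5 (remaining 6 m³)

5 containers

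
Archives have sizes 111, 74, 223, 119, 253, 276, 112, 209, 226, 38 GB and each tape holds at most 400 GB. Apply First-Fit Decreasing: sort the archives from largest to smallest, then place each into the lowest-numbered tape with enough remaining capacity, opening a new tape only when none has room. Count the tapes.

Sorted descending: 276, 253, 226, 223, 209, 119, 112, 111, 74, 38.
Put 276 GB in tape 1; 124 GB remain.
Put 253 GB in tape 2; 147 GB remain.
Put 226 GB in tape 3; 174 GB remain.
Put 223 GB in tape 4; 177 GB remain.
Put 209 GB in tape 5; 191 GB remain.
Put 119 GB in tape 1; 5 GB remain.
Put 112 GB in tape 2; 35 GB remain.
Put 111 GB in tape 3; 63 GB remain.
Put 74 GB in tape 4; 103 GB remain.
Put 38 GB in tape 3; 25 GB remain.
Final tapes: [276,119] [253,112] [226,111,38] [223,74] [209].

5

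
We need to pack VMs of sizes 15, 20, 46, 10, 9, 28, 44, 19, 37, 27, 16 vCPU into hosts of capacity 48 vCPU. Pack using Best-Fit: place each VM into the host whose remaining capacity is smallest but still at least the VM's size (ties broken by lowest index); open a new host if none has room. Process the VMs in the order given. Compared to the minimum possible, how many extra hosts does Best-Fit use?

1

Best-Fit: [15,20,10] [46] [9,28] [44] [19,27] [37] [16] → 7 hosts.
Total size 271 vCPU; any packing needs at least ⌈271/48⌉ = 6 hosts.
An optimal packing achieves that bound: [46] [44] [37,10] [28,20] [27,19] [16,15,9] → 6 hosts.
Excess: 7 − 6 = 1.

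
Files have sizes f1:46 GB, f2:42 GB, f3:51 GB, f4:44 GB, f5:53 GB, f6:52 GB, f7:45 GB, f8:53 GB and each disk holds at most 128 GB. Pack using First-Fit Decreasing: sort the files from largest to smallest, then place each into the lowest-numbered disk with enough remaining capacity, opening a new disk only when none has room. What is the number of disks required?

Sorted descending: 53, 53, 52, 51, 46, 45, 44, 42.
Put 53 GB in disk 1; 75 GB remain.
Put 53 GB in disk 1; 22 GB remain.
Put 52 GB in disk 2; 76 GB remain.
Put 51 GB in disk 2; 25 GB remain.
Put 46 GB in disk 3; 82 GB remain.
Put 45 GB in disk 3; 37 GB remain.
Put 44 GB in disk 4; 84 GB remain.
Put 42 GB in disk 4; 42 GB remain.
Final disks: [53,53] [52,51] [46,45] [44,42].

4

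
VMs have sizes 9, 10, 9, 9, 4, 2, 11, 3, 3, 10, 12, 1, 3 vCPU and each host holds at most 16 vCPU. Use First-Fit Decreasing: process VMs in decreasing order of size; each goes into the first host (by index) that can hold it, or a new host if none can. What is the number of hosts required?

Sorted descending: 12, 11, 10, 10, 9, 9, 9, 4, 3, 3, 3, 2, 1.
host 1: place 12 vCPU, 4 vCPU left
host 2: place 11 vCPU, 5 vCPU left
host 3: place 10 vCPU, 6 vCPU left
host 4: place 10 vCPU, 6 vCPU left
host 5: place 9 vCPU, 7 vCPU left
host 6: place 9 vCPU, 7 vCPU left
host 7: place 9 vCPU, 7 vCPU left
host 1: place 4 vCPU, 0 vCPU left
host 2: place 3 vCPU, 2 vCPU left
host 3: place 3 vCPU, 3 vCPU left
host 3: place 3 vCPU, 0 vCPU left
host 2: place 2 vCPU, 0 vCPU left
host 4: place 1 vCPU, 5 vCPU left
Final hosts: [12,4] [11,3,2] [10,3,3] [10,1] [9] [9] [9].

7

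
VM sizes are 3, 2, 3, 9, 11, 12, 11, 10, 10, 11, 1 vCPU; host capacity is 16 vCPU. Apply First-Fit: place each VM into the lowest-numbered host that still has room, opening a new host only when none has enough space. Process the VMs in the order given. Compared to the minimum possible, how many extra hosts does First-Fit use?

First-Fit: [3,2,3,1] [9] [11] [12] [11] [10] [10] [11] → 8 hosts.
7 VMs exceed 8 vCPU (half the capacity), and no two of those can share a host, so at least 7 hosts are needed.
An optimal packing achieves that bound: [12,3,1] [11,3,2] [11] [11] [10] [10] [9] → 7 hosts.
Excess: 8 − 7 = 1.

1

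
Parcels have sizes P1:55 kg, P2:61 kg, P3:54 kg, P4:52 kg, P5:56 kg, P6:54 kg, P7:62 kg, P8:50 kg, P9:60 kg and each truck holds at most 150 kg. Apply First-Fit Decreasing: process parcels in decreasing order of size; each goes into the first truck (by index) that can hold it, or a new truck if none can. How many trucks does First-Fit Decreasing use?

Sorted descending: 62, 61, 60, 56, 55, 54, 54, 52, 50.
62 kg → truck 1 (remaining 88 kg)
61 kg → truck 1 (remaining 27 kg)
60 kg → truck 2 (remaining 90 kg)
56 kg → truck 2 (remaining 34 kg)
55 kg → truck 3 (remaining 95 kg)
54 kg → truck 3 (remaining 41 kg)
54 kg → truck 4 (remaining 96 kg)
52 kg → truck 4 (remaining 44 kg)
50 kg → truck 5 (remaining 100 kg)
Final trucks: [62,61] [60,56] [55,54] [54,52] [50].

5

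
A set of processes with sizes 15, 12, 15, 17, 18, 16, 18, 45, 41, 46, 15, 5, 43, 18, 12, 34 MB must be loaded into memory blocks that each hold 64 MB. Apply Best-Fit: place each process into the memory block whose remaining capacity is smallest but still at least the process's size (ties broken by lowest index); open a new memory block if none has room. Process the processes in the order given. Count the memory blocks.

memory block 1: place 15 MB, 49 MB left
memory block 1: place 12 MB, 37 MB left
memory block 1: place 15 MB, 22 MB left
memory block 1: place 17 MB, 5 MB left
memory block 2: place 18 MB, 46 MB left
memory block 2: place 16 MB, 30 MB left
memory block 2: place 18 MB, 12 MB left
memory block 3: place 45 MB, 19 MB left
memory block 4: place 41 MB, 23 MB left
memory block 5: place 46 MB, 18 MB left
memory block 5: place 15 MB, 3 MB left
memory block 1: place 5 MB, 0 MB left
memory block 6: place 43 MB, 21 MB left
memory block 3: place 18 MB, 1 MB left
memory block 2: place 12 MB, 0 MB left
memory block 7: place 34 MB, 30 MB left

7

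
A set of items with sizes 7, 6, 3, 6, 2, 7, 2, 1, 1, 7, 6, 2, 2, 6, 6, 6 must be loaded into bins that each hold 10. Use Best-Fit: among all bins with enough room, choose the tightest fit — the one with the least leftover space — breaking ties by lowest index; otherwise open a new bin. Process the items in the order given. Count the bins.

9 bins

bin 1: place 7, 3 left
bin 2: place 6, 4 left
bin 1: place 3, 0 left
bin 3: place 6, 4 left
bin 2: place 2, 2 left
bin 4: place 7, 3 left
bin 2: place 2, 0 left
bin 4: place 1, 2 left
bin 4: place 1, 1 left
bin 5: place 7, 3 left
bin 6: place 6, 4 left
bin 5: place 2, 1 left
bin 3: place 2, 2 left
bin 7: place 6, 4 left
bin 8: place 6, 4 left
bin 9: place 6, 4 left
Final bins: [7,3] [6,2,2] [6,2] [7,1,1] [7,2] [6] [6] [6] [6].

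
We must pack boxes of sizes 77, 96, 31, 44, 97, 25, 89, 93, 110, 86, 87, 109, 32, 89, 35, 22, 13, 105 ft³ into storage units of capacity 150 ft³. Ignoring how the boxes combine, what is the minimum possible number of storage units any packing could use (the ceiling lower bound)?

9 storage units

Total size = 77 + 96 + 31 + 44 + 97 + 25 + 89 + 93 + 110 + 86 + 87 + 109 + 32 + 89 + 35 + 22 + 13 + 105 = 1240 ft³.
⌈1240 / 150⌉ = 9.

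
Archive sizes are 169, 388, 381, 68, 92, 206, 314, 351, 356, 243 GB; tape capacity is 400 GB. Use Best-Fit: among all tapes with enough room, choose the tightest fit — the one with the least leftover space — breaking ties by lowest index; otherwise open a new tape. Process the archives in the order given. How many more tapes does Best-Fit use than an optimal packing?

Best-Fit: [169,68,92] [388] [381] [206] [314] [351] [356] [243] → 8 tapes.
Total size 2568 GB; any packing needs at least ⌈2568/400⌉ = 7 tapes.
An optimal packing achieves that bound: [388] [381] [356] [351] [314,68] [243,92] [206,169] → 7 tapes.
Excess: 8 − 7 = 1.

1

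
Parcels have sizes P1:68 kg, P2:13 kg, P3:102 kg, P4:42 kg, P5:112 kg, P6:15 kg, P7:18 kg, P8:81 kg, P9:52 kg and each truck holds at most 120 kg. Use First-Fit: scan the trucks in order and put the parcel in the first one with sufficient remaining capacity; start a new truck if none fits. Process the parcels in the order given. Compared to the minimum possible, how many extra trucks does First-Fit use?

First-Fit: [68,13,15,18] [102] [42,52] [112] [81] → 5 trucks.
Total size 503 kg; any packing needs at least ⌈503/120⌉ = 5 trucks.
So 5 is already optimal.

0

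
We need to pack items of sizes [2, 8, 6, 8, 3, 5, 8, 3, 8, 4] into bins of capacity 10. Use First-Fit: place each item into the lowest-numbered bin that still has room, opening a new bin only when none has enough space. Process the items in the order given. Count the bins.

7

Put 2 in bin 1; 8 remain.
Put 8 in bin 1; 0 remain.
Put 6 in bin 2; 4 remain.
Put 8 in bin 3; 2 remain.
Put 3 in bin 2; 1 remain.
Put 5 in bin 4; 5 remain.
Put 8 in bin 5; 2 remain.
Put 3 in bin 4; 2 remain.
Put 8 in bin 6; 2 remain.
Put 4 in bin 7; 6 remain.
Final bins: [2,8] [6,3] [8] [5,3] [8] [8] [4].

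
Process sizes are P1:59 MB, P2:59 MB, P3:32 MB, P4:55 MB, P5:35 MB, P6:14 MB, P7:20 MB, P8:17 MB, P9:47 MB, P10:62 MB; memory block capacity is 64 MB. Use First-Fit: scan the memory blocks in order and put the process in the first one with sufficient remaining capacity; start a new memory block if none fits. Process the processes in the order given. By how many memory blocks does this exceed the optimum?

0

First-Fit: [59] [59] [32,14,17] [55] [35,20] [47] [62] → 7 memory blocks.
Total size 400 MB; any packing needs at least ⌈400/64⌉ = 7 memory blocks.
So 7 is already optimal.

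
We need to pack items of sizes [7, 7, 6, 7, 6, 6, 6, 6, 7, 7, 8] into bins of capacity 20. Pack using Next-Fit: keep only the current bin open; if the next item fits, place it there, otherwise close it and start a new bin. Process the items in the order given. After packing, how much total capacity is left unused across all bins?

7 → bin 1 (remaining 13)
7 → bin 1 (remaining 6)
6 → bin 1 (remaining 0)
7 → bin 2 (remaining 13)
6 → bin 2 (remaining 7)
6 → bin 2 (remaining 1)
6 → bin 3 (remaining 14)
6 → bin 3 (remaining 8)
7 → bin 3 (remaining 1)
7 → bin 4 (remaining 13)
8 → bin 4 (remaining 5)
4 bins × 20 = 80; used 73; unused 7.

7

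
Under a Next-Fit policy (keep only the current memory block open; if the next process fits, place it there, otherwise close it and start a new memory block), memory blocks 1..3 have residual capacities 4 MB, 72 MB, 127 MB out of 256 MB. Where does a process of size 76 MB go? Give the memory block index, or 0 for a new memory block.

3

Next-Fit only looks at memory block 3, which has 127 MB free.
76 MB fits there.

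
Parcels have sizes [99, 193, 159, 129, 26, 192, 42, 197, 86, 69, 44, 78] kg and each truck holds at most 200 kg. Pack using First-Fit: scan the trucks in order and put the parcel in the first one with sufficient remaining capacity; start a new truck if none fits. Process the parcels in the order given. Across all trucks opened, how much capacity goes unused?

286

truck 1: place 99 kg, 101 kg left
truck 2: place 193 kg, 7 kg left
truck 3: place 159 kg, 41 kg left
truck 4: place 129 kg, 71 kg left
truck 1: place 26 kg, 75 kg left
truck 5: place 192 kg, 8 kg left
truck 1: place 42 kg, 33 kg left
truck 6: place 197 kg, 3 kg left
truck 7: place 86 kg, 114 kg left
truck 4: place 69 kg, 2 kg left
truck 7: place 44 kg, 70 kg left
truck 8: place 78 kg, 122 kg left
8 trucks × 200 kg = 1600 kg; used 1314 kg; unused 286 kg.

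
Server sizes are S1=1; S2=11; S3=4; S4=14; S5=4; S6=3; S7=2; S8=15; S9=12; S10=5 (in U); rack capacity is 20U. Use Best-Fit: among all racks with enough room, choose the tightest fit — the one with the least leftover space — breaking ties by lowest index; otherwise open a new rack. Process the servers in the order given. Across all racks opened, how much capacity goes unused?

rack 1: place S1 (1U), 19U left
rack 1: place S2 (11U), 8U left
rack 1: place S3 (4U), 4U left
rack 2: place S4 (14U), 6U left
rack 1: place S5 (4U), 0U left
rack 2: place S6 (3U), 3U left
rack 2: place S7 (2U), 1U left
rack 3: place S8 (15U), 5U left
rack 4: place S9 (12U), 8U left
rack 3: place S10 (5U), 0U left
4 racks × 20U = 80U; used 71U; unused 9U.

9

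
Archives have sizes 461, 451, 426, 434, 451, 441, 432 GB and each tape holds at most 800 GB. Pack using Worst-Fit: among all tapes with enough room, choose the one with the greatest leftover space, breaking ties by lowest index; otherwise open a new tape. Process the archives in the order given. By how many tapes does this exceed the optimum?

Worst-Fit: [461] [451] [426] [434] [451] [441] [432] → 7 tapes.
7 archives exceed 400 GB (half the capacity), and no two of those can share a tape, so at least 7 tapes are needed.
So 7 is already optimal.

0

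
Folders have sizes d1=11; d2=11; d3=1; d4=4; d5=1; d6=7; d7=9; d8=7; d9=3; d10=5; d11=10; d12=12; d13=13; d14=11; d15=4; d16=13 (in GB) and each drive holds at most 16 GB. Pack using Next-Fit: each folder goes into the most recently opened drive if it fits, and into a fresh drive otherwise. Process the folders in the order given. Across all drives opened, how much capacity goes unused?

38

d1 (11 GB) → drive 1 (remaining 5 GB)
d2 (11 GB) → drive 2 (remaining 5 GB)
d3 (1 GB) → drive 2 (remaining 4 GB)
d4 (4 GB) → drive 2 (remaining 0 GB)
d5 (1 GB) → drive 3 (remaining 15 GB)
d6 (7 GB) → drive 3 (remaining 8 GB)
d7 (9 GB) → drive 4 (remaining 7 GB)
d8 (7 GB) → drive 4 (remaining 0 GB)
d9 (3 GB) → drive 5 (remaining 13 GB)
d10 (5 GB) → drive 5 (remaining 8 GB)
d11 (10 GB) → drive 6 (remaining 6 GB)
d12 (12 GB) → drive 7 (remaining 4 GB)
d13 (13 GB) → drive 8 (remaining 3 GB)
d14 (11 GB) → drive 9 (remaining 5 GB)
d15 (4 GB) → drive 9 (remaining 1 GB)
d16 (13 GB) → drive 10 (remaining 3 GB)
10 drives × 16 GB = 160 GB; used 122 GB; unused 38 GB.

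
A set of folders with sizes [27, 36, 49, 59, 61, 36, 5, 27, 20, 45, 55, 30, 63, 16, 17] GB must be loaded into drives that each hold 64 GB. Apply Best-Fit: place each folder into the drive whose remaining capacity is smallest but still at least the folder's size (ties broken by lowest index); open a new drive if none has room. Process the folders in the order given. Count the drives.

10

drive 1: place 27 GB, 37 GB left
drive 1: place 36 GB, 1 GB left
drive 2: place 49 GB, 15 GB left
drive 3: place 59 GB, 5 GB left
drive 4: place 61 GB, 3 GB left
drive 5: place 36 GB, 28 GB left
drive 3: place 5 GB, 0 GB left
drive 5: place 27 GB, 1 GB left
drive 6: place 20 GB, 44 GB left
drive 7: place 45 GB, 19 GB left
drive 8: place 55 GB, 9 GB left
drive 6: place 30 GB, 14 GB left
drive 9: place 63 GB, 1 GB left
drive 7: place 16 GB, 3 GB left
drive 10: place 17 GB, 47 GB left
Final drives: [27,36] [49] [59,5] [61] [36,27] [20,30] [45,16] [55] [63] [17].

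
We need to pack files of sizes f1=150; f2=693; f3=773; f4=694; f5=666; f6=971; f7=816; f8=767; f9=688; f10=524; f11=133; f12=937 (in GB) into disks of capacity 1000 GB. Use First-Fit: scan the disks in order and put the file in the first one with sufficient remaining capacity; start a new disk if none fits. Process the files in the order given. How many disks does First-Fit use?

disk 1: place f1 (150 GB), 850 GB left
disk 1: place f2 (693 GB), 157 GB left
disk 2: place f3 (773 GB), 227 GB left
disk 3: place f4 (694 GB), 306 GB left
disk 4: place f5 (666 GB), 334 GB left
disk 5: place f6 (971 GB), 29 GB left
disk 6: place f7 (816 GB), 184 GB left
disk 7: place f8 (767 GB), 233 GB left
disk 8: place f9 (688 GB), 312 GB left
disk 9: place f10 (524 GB), 476 GB left
disk 1: place f11 (133 GB), 24 GB left
disk 10: place f12 (937 GB), 63 GB left
Final disks: [150,693,133] [773] [694] [666] [971] [816] [767] [688] [524] [937].

10 disks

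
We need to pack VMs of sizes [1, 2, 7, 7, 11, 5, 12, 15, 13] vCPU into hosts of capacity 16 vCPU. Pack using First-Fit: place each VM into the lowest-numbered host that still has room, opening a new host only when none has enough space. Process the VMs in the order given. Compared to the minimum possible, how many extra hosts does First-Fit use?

1

First-Fit: [1,2,7,5] [7] [11] [12] [15] [13] → 6 hosts.
Total size 73 vCPU; any packing needs at least ⌈73/16⌉ = 5 hosts.
An optimal packing achieves that bound: [15,1] [13,2] [12] [11,5] [7,7] → 5 hosts.
Excess: 6 − 5 = 1.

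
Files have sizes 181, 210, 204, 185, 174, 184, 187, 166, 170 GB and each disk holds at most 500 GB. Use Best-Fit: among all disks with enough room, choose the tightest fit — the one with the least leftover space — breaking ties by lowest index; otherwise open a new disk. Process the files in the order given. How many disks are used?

5

181 GB → disk 1 (remaining 319 GB)
210 GB → disk 1 (remaining 109 GB)
204 GB → disk 2 (remaining 296 GB)
185 GB → disk 2 (remaining 111 GB)
174 GB → disk 3 (remaining 326 GB)
184 GB → disk 3 (remaining 142 GB)
187 GB → disk 4 (remaining 313 GB)
166 GB → disk 4 (remaining 147 GB)
170 GB → disk 5 (remaining 330 GB)
Final disks: [181,210] [204,185] [174,184] [187,166] [170].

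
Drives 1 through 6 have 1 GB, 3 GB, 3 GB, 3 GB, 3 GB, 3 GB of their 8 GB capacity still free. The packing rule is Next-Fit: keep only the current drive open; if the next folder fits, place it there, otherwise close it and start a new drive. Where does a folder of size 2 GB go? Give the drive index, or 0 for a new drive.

6

Next-Fit only looks at drive 6, which has 3 GB free.
2 GB fits there.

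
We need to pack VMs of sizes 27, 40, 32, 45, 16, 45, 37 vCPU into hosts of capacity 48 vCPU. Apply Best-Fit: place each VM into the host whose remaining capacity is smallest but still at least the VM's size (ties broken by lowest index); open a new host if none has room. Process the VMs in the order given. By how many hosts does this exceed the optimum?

0

Best-Fit: [27] [40] [32,16] [45] [45] [37] → 6 hosts.
Total size 242 vCPU; any packing needs at least ⌈242/48⌉ = 6 hosts.
So 6 is already optimal.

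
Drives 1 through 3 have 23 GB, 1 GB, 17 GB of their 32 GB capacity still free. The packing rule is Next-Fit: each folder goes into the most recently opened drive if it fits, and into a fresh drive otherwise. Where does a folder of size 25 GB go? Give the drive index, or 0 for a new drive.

0

Next-Fit only looks at drive 3, which has 17 GB free.
25 GB does not fit, so a new drive is opened.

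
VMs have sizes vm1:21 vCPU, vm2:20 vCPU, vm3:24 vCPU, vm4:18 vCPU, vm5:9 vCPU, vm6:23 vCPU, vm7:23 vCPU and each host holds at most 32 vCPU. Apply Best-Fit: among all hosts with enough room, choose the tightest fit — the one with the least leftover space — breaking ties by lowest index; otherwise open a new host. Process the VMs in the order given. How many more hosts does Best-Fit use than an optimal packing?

0

Best-Fit: [21,9] [20] [24] [18] [23] [23] → 6 hosts.
6 VMs exceed 16 vCPU (half the capacity), and no two of those can share a host, so at least 6 hosts are needed.
So 6 is already optimal.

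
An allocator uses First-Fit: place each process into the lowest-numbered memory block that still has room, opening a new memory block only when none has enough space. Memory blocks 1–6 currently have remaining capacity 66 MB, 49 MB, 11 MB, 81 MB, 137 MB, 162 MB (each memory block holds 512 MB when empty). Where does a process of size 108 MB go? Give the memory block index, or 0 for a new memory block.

Memory blocks with room: memory block 5 (137 MB), memory block 6 (162 MB).
The first with room is memory block 5.

5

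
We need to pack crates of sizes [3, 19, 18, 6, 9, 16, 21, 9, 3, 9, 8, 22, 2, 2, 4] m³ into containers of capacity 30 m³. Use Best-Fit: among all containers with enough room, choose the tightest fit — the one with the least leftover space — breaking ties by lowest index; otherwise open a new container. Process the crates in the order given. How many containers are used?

3 m³ → container 1 (remaining 27 m³)
19 m³ → container 1 (remaining 8 m³)
18 m³ → container 2 (remaining 12 m³)
6 m³ → container 1 (remaining 2 m³)
9 m³ → container 2 (remaining 3 m³)
16 m³ → container 3 (remaining 14 m³)
21 m³ → container 4 (remaining 9 m³)
9 m³ → container 4 (remaining 0 m³)
3 m³ → container 2 (remaining 0 m³)
9 m³ → container 3 (remaining 5 m³)
8 m³ → container 5 (remaining 22 m³)
22 m³ → container 5 (remaining 0 m³)
2 m³ → container 1 (remaining 0 m³)
2 m³ → container 3 (remaining 3 m³)
4 m³ → container 6 (remaining 26 m³)

6 containers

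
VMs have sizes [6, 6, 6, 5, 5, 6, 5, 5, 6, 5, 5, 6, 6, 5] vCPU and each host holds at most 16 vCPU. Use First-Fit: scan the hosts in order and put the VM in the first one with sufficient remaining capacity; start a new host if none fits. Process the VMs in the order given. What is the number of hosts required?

6

host 1: place 6 vCPU, 10 vCPU left
host 1: place 6 vCPU, 4 vCPU left
host 2: place 6 vCPU, 10 vCPU left
host 2: place 5 vCPU, 5 vCPU left
host 2: place 5 vCPU, 0 vCPU left
host 3: place 6 vCPU, 10 vCPU left
host 3: place 5 vCPU, 5 vCPU left
host 3: place 5 vCPU, 0 vCPU left
host 4: place 6 vCPU, 10 vCPU left
host 4: place 5 vCPU, 5 vCPU left
host 4: place 5 vCPU, 0 vCPU left
host 5: place 6 vCPU, 10 vCPU left
host 5: place 6 vCPU, 4 vCPU left
host 6: place 5 vCPU, 11 vCPU left
Final hosts: [6,6] [6,5,5] [6,5,5] [6,5,5] [6,6] [5].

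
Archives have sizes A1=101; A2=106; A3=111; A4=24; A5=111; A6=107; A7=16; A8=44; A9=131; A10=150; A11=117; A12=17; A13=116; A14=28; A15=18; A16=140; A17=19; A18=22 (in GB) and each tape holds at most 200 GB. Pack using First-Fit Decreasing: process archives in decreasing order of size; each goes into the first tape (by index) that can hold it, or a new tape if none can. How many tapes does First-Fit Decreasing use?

Sorted descending: 150, 140, 131, 117, 116, 111, 111, 107, 106, 101, 44, 28, 24, 22, 19, 18, 17, 16.
tape 1: place 150 GB, 50 GB left
tape 2: place 140 GB, 60 GB left
tape 3: place 131 GB, 69 GB left
tape 4: place 117 GB, 83 GB left
tape 5: place 116 GB, 84 GB left
tape 6: place 111 GB, 89 GB left
tape 7: place 111 GB, 89 GB left
tape 8: place 107 GB, 93 GB left
tape 9: place 106 GB, 94 GB left
tape 10: place 101 GB, 99 GB left
tape 1: place 44 GB, 6 GB left
tape 2: place 28 GB, 32 GB left
tape 2: place 24 GB, 8 GB left
tape 3: place 22 GB, 47 GB left
tape 3: place 19 GB, 28 GB left
tape 3: place 18 GB, 10 GB left
tape 4: place 17 GB, 66 GB left
tape 4: place 16 GB, 50 GB left

10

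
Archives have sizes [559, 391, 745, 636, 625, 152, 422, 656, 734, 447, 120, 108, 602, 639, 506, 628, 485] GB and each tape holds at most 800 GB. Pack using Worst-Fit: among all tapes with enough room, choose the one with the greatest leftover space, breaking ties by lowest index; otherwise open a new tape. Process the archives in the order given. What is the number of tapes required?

Put 559 GB in tape 1; 241 GB remain.
Put 391 GB in tape 2; 409 GB remain.
Put 745 GB in tape 3; 55 GB remain.
Put 636 GB in tape 4; 164 GB remain.
Put 625 GB in tape 5; 175 GB remain.
Put 152 GB in tape 2; 257 GB remain.
Put 422 GB in tape 6; 378 GB remain.
Put 656 GB in tape 7; 144 GB remain.
Put 734 GB in tape 8; 66 GB remain.
Put 447 GB in tape 9; 353 GB remain.
Put 120 GB in tape 6; 258 GB remain.
Put 108 GB in tape 9; 245 GB remain.
Put 602 GB in tape 10; 198 GB remain.
Put 639 GB in tape 11; 161 GB remain.
Put 506 GB in tape 12; 294 GB remain.
Put 628 GB in tape 13; 172 GB remain.
Put 485 GB in tape 14; 315 GB remain.

14 tapes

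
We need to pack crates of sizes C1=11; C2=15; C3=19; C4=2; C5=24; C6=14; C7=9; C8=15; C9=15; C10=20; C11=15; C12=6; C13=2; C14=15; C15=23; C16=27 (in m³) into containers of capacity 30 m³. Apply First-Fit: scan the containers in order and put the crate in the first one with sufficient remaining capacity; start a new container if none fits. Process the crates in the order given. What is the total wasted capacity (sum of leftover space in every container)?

38

container 1: place C1 (11 m³), 19 m³ left
container 1: place C2 (15 m³), 4 m³ left
container 2: place C3 (19 m³), 11 m³ left
container 1: place C4 (2 m³), 2 m³ left
container 3: place C5 (24 m³), 6 m³ left
container 4: place C6 (14 m³), 16 m³ left
container 2: place C7 (9 m³), 2 m³ left
container 4: place C8 (15 m³), 1 m³ left
container 5: place C9 (15 m³), 15 m³ left
container 6: place C10 (20 m³), 10 m³ left
container 5: place C11 (15 m³), 0 m³ left
container 3: place C12 (6 m³), 0 m³ left
container 1: place C13 (2 m³), 0 m³ left
container 7: place C14 (15 m³), 15 m³ left
container 8: place C15 (23 m³), 7 m³ left
container 9: place C16 (27 m³), 3 m³ left
9 containers × 30 m³ = 270 m³; used 232 m³; unused 38 m³.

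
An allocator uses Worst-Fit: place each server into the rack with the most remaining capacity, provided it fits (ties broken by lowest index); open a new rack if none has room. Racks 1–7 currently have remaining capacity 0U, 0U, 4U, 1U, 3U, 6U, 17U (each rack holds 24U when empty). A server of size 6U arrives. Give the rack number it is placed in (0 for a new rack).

Racks with room: rack 6 (6U), rack 7 (17U).
Most room is rack 7 with 17U free.

7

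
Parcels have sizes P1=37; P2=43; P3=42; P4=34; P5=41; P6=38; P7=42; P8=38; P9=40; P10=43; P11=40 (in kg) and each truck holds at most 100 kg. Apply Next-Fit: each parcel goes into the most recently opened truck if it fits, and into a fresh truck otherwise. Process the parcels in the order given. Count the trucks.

6 trucks

P1 (37 kg) → truck 1 (remaining 63 kg)
P2 (43 kg) → truck 1 (remaining 20 kg)
P3 (42 kg) → truck 2 (remaining 58 kg)
P4 (34 kg) → truck 2 (remaining 24 kg)
P5 (41 kg) → truck 3 (remaining 59 kg)
P6 (38 kg) → truck 3 (remaining 21 kg)
P7 (42 kg) → truck 4 (remaining 58 kg)
P8 (38 kg) → truck 4 (remaining 20 kg)
P9 (40 kg) → truck 5 (remaining 60 kg)
P10 (43 kg) → truck 5 (remaining 17 kg)
P11 (40 kg) → truck 6 (remaining 60 kg)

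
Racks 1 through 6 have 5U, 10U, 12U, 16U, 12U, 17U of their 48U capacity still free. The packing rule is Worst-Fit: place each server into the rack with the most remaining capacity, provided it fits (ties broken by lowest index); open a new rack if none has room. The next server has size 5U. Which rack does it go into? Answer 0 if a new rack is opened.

Racks with room: rack 1 (5U), rack 2 (10U), rack 3 (12U), rack 4 (16U), rack 5 (12U), rack 6 (17U).
Most room is rack 6 with 17U free.

6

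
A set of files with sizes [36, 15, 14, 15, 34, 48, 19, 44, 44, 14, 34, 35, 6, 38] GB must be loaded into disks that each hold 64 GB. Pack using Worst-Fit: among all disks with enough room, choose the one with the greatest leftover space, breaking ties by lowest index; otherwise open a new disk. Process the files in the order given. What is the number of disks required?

Put 36 GB in disk 1; 28 GB remain.
Put 15 GB in disk 1; 13 GB remain.
Put 14 GB in disk 2; 50 GB remain.
Put 15 GB in disk 2; 35 GB remain.
Put 34 GB in disk 2; 1 GB remain.
Put 48 GB in disk 3; 16 GB remain.
Put 19 GB in disk 4; 45 GB remain.
Put 44 GB in disk 4; 1 GB remain.
Put 44 GB in disk 5; 20 GB remain.
Put 14 GB in disk 5; 6 GB remain.
Put 34 GB in disk 6; 30 GB remain.
Put 35 GB in disk 7; 29 GB remain.
Put 6 GB in disk 6; 24 GB remain.
Put 38 GB in disk 8; 26 GB remain.
Final disks: [36,15] [14,15,34] [48] [19,44] [44,14] [34,6] [35] [38].

8 disks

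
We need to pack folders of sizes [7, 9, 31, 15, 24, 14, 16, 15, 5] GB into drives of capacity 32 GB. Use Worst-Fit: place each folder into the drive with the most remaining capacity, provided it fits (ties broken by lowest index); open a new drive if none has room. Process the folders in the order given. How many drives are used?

drive 1: place 7 GB, 25 GB left
drive 1: place 9 GB, 16 GB left
drive 2: place 31 GB, 1 GB left
drive 1: place 15 GB, 1 GB left
drive 3: place 24 GB, 8 GB left
drive 4: place 14 GB, 18 GB left
drive 4: place 16 GB, 2 GB left
drive 5: place 15 GB, 17 GB left
drive 5: place 5 GB, 12 GB left
Final drives: [7,9,15] [31] [24] [14,16] [15,5].

5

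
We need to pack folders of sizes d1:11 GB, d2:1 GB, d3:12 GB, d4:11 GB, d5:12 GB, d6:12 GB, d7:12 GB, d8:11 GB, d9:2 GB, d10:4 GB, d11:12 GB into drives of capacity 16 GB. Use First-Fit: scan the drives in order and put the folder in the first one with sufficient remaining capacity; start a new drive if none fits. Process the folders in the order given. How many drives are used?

drive 1: place d1 (11 GB), 5 GB left
drive 1: place d2 (1 GB), 4 GB left
drive 2: place d3 (12 GB), 4 GB left
drive 3: place d4 (11 GB), 5 GB left
drive 4: place d5 (12 GB), 4 GB left
drive 5: place d6 (12 GB), 4 GB left
drive 6: place d7 (12 GB), 4 GB left
drive 7: place d8 (11 GB), 5 GB left
drive 1: place d9 (2 GB), 2 GB left
drive 2: place d10 (4 GB), 0 GB left
drive 8: place d11 (12 GB), 4 GB left
Final drives: [11,1,2] [12,4] [11] [12] [12] [12] [11] [12].

8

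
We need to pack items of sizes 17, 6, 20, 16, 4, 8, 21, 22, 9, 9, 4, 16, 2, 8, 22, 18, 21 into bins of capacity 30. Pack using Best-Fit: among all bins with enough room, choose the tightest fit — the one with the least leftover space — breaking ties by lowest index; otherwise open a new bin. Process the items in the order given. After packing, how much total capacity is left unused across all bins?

17 → bin 1 (remaining 13)
6 → bin 1 (remaining 7)
20 → bin 2 (remaining 10)
16 → bin 3 (remaining 14)
4 → bin 1 (remaining 3)
8 → bin 2 (remaining 2)
21 → bin 4 (remaining 9)
22 → bin 5 (remaining 8)
9 → bin 4 (remaining 0)
9 → bin 3 (remaining 5)
4 → bin 3 (remaining 1)
16 → bin 6 (remaining 14)
2 → bin 2 (remaining 0)
8 → bin 5 (remaining 0)
22 → bin 7 (remaining 8)
18 → bin 8 (remaining 12)
21 → bin 9 (remaining 9)
9 bins × 30 = 270; used 223; unused 47.

47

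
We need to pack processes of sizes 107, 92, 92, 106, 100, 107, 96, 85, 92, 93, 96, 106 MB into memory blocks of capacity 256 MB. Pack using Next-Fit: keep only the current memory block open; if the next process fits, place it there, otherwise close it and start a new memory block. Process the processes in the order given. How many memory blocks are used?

memory block 1: place 107 MB, 149 MB left
memory block 1: place 92 MB, 57 MB left
memory block 2: place 92 MB, 164 MB left
memory block 2: place 106 MB, 58 MB left
memory block 3: place 100 MB, 156 MB left
memory block 3: place 107 MB, 49 MB left
memory block 4: place 96 MB, 160 MB left
memory block 4: place 85 MB, 75 MB left
memory block 5: place 92 MB, 164 MB left
memory block 5: place 93 MB, 71 MB left
memory block 6: place 96 MB, 160 MB left
memory block 6: place 106 MB, 54 MB left

6 memory blocks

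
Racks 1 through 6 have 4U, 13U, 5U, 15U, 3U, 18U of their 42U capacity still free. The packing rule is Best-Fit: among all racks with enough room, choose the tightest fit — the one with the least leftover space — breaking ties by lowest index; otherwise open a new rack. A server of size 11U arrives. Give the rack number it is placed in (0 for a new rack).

Racks with room: rack 2 (13U), rack 4 (15U), rack 6 (18U).
Tightest fit is rack 2 with 13U free.

2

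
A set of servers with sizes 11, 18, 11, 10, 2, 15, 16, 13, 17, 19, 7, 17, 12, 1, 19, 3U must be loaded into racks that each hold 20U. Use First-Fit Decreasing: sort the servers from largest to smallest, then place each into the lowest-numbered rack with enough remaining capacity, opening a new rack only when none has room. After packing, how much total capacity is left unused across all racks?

49

Sorted descending: 19, 19, 18, 17, 17, 16, 15, 13, 12, 11, 11, 10, 7, 3, 2, 1.
Put 19U in rack 1; 1U remain.
Put 19U in rack 2; 1U remain.
Put 18U in rack 3; 2U remain.
Put 17U in rack 4; 3U remain.
Put 17U in rack 5; 3U remain.
Put 16U in rack 6; 4U remain.
Put 15U in rack 7; 5U remain.
Put 13U in rack 8; 7U remain.
Put 12U in rack 9; 8U remain.
Put 11U in rack 10; 9U remain.
Put 11U in rack 11; 9U remain.
Put 10U in rack 12; 10U remain.
Put 7U in rack 8; 0U remain.
Put 3U in rack 4; 0U remain.
Put 2U in rack 3; 0U remain.
Put 1U in rack 1; 0U remain.
12 racks × 20U = 240U; used 191U; unused 49U.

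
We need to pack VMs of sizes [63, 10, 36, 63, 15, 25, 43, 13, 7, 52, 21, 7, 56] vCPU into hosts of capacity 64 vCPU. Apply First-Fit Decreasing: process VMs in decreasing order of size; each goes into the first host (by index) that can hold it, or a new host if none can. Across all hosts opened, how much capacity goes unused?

Sorted descending: 63, 63, 56, 52, 43, 36, 25, 21, 15, 13, 10, 7, 7.
host 1: place 63 vCPU, 1 vCPU left
host 2: place 63 vCPU, 1 vCPU left
host 3: place 56 vCPU, 8 vCPU left
host 4: place 52 vCPU, 12 vCPU left
host 5: place 43 vCPU, 21 vCPU left
host 6: place 36 vCPU, 28 vCPU left
host 6: place 25 vCPU, 3 vCPU left
host 5: place 21 vCPU, 0 vCPU left
host 7: place 15 vCPU, 49 vCPU left
host 7: place 13 vCPU, 36 vCPU left
host 4: place 10 vCPU, 2 vCPU left
host 3: place 7 vCPU, 1 vCPU left
host 7: place 7 vCPU, 29 vCPU left
7 hosts × 64 vCPU = 448 vCPU; used 411 vCPU; unused 37 vCPU.

37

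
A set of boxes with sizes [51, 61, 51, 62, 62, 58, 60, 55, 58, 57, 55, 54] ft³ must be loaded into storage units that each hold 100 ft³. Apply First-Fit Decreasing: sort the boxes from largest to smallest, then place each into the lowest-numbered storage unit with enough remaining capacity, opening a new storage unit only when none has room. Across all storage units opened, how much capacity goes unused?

516

Sorted descending: 62, 62, 61, 60, 58, 58, 57, 55, 55, 54, 51, 51.
Put 62 ft³ in storage unit 1; 38 ft³ remain.
Put 62 ft³ in storage unit 2; 38 ft³ remain.
Put 61 ft³ in storage unit 3; 39 ft³ remain.
Put 60 ft³ in storage unit 4; 40 ft³ remain.
Put 58 ft³ in storage unit 5; 42 ft³ remain.
Put 58 ft³ in storage unit 6; 42 ft³ remain.
Put 57 ft³ in storage unit 7; 43 ft³ remain.
Put 55 ft³ in storage unit 8; 45 ft³ remain.
Put 55 ft³ in storage unit 9; 45 ft³ remain.
Put 54 ft³ in storage unit 10; 46 ft³ remain.
Put 51 ft³ in storage unit 11; 49 ft³ remain.
Put 51 ft³ in storage unit 12; 49 ft³ remain.
12 storage units × 100 ft³ = 1200 ft³; used 684 ft³; unused 516 ft³.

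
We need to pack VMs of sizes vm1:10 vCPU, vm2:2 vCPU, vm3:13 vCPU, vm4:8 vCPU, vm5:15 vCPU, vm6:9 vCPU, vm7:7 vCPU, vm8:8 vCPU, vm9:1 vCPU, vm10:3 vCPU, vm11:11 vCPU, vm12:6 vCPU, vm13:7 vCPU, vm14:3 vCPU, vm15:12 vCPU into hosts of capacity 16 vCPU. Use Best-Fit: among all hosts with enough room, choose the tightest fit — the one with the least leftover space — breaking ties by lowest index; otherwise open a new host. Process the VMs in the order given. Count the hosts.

8 hosts

vm1 (10 vCPU) → host 1 (remaining 6 vCPU)
vm2 (2 vCPU) → host 1 (remaining 4 vCPU)
vm3 (13 vCPU) → host 2 (remaining 3 vCPU)
vm4 (8 vCPU) → host 3 (remaining 8 vCPU)
vm5 (15 vCPU) → host 4 (remaining 1 vCPU)
vm6 (9 vCPU) → host 5 (remaining 7 vCPU)
vm7 (7 vCPU) → host 5 (remaining 0 vCPU)
vm8 (8 vCPU) → host 3 (remaining 0 vCPU)
vm9 (1 vCPU) → host 4 (remaining 0 vCPU)
vm10 (3 vCPU) → host 2 (remaining 0 vCPU)
vm11 (11 vCPU) → host 6 (remaining 5 vCPU)
vm12 (6 vCPU) → host 7 (remaining 10 vCPU)
vm13 (7 vCPU) → host 7 (remaining 3 vCPU)
vm14 (3 vCPU) → host 7 (remaining 0 vCPU)
vm15 (12 vCPU) → host 8 (remaining 4 vCPU)
Final hosts: [10,2] [13,3] [8,8] [15,1] [9,7] [11] [6,7,3] [12].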